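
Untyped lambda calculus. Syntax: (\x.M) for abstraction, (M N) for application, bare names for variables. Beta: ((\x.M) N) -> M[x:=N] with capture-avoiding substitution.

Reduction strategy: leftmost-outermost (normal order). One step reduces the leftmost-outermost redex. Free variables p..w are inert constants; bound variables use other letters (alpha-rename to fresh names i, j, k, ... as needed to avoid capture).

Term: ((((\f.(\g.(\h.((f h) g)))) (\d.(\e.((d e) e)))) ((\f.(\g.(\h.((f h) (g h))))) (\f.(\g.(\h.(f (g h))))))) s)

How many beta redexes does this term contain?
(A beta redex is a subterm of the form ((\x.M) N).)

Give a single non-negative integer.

Answer: 2

Derivation:
Term: ((((\f.(\g.(\h.((f h) g)))) (\d.(\e.((d e) e)))) ((\f.(\g.(\h.((f h) (g h))))) (\f.(\g.(\h.(f (g h))))))) s)
  Redex: ((\f.(\g.(\h.((f h) g)))) (\d.(\e.((d e) e))))
  Redex: ((\f.(\g.(\h.((f h) (g h))))) (\f.(\g.(\h.(f (g h))))))
Total redexes: 2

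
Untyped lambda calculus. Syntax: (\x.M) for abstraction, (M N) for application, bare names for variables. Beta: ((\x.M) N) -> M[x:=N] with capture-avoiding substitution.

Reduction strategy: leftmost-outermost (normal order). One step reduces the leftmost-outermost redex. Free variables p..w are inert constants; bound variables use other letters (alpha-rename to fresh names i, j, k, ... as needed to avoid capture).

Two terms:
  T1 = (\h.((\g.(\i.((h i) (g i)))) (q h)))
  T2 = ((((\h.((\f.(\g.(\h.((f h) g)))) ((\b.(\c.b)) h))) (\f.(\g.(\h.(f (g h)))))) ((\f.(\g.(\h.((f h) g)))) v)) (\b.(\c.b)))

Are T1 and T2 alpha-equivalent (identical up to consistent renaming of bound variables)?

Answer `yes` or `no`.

Answer: no

Derivation:
Term 1: (\h.((\g.(\i.((h i) (g i)))) (q h)))
Term 2: ((((\h.((\f.(\g.(\h.((f h) g)))) ((\b.(\c.b)) h))) (\f.(\g.(\h.(f (g h)))))) ((\f.(\g.(\h.((f h) g)))) v)) (\b.(\c.b)))
Alpha-equivalence: compare structure up to binder renaming.
Result: False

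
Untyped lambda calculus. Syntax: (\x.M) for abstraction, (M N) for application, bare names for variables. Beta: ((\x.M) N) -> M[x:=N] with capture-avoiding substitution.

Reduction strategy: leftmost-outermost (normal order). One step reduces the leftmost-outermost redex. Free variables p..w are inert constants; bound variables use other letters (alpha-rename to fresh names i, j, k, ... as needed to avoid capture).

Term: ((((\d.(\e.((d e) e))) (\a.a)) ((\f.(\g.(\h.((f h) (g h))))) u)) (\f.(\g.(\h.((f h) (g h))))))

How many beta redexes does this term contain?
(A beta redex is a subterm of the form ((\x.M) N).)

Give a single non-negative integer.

Term: ((((\d.(\e.((d e) e))) (\a.a)) ((\f.(\g.(\h.((f h) (g h))))) u)) (\f.(\g.(\h.((f h) (g h))))))
  Redex: ((\d.(\e.((d e) e))) (\a.a))
  Redex: ((\f.(\g.(\h.((f h) (g h))))) u)
Total redexes: 2

Answer: 2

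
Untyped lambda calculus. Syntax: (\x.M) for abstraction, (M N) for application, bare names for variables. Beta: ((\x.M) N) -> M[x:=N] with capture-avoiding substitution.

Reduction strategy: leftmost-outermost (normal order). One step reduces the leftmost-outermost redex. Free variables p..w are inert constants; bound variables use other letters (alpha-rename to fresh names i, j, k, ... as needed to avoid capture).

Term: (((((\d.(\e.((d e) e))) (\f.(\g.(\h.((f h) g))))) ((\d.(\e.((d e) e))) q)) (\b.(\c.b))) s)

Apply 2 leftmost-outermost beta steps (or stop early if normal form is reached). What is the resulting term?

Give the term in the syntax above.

Answer: (((((\f.(\g.(\h.((f h) g)))) ((\d.(\e.((d e) e))) q)) ((\d.(\e.((d e) e))) q)) (\b.(\c.b))) s)

Derivation:
Step 0: (((((\d.(\e.((d e) e))) (\f.(\g.(\h.((f h) g))))) ((\d.(\e.((d e) e))) q)) (\b.(\c.b))) s)
Step 1: ((((\e.(((\f.(\g.(\h.((f h) g)))) e) e)) ((\d.(\e.((d e) e))) q)) (\b.(\c.b))) s)
Step 2: (((((\f.(\g.(\h.((f h) g)))) ((\d.(\e.((d e) e))) q)) ((\d.(\e.((d e) e))) q)) (\b.(\c.b))) s)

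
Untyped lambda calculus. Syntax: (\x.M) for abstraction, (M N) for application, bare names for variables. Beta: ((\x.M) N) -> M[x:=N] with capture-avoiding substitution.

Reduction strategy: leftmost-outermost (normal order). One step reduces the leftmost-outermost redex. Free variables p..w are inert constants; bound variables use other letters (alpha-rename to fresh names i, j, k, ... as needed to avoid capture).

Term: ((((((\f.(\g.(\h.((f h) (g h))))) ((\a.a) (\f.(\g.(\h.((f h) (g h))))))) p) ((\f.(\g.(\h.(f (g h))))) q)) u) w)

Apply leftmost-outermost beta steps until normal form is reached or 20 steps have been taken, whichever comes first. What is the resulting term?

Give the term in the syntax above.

Answer: ((q (u ((p (\g.(\h.(q (g h))))) u))) w)

Derivation:
Step 0: ((((((\f.(\g.(\h.((f h) (g h))))) ((\a.a) (\f.(\g.(\h.((f h) (g h))))))) p) ((\f.(\g.(\h.(f (g h))))) q)) u) w)
Step 1: (((((\g.(\h.((((\a.a) (\f.(\g.(\h.((f h) (g h)))))) h) (g h)))) p) ((\f.(\g.(\h.(f (g h))))) q)) u) w)
Step 2: ((((\h.((((\a.a) (\f.(\g.(\h.((f h) (g h)))))) h) (p h))) ((\f.(\g.(\h.(f (g h))))) q)) u) w)
Step 3: ((((((\a.a) (\f.(\g.(\h.((f h) (g h)))))) ((\f.(\g.(\h.(f (g h))))) q)) (p ((\f.(\g.(\h.(f (g h))))) q))) u) w)
Step 4: (((((\f.(\g.(\h.((f h) (g h))))) ((\f.(\g.(\h.(f (g h))))) q)) (p ((\f.(\g.(\h.(f (g h))))) q))) u) w)
Step 5: ((((\g.(\h.((((\f.(\g.(\h.(f (g h))))) q) h) (g h)))) (p ((\f.(\g.(\h.(f (g h))))) q))) u) w)
Step 6: (((\h.((((\f.(\g.(\h.(f (g h))))) q) h) ((p ((\f.(\g.(\h.(f (g h))))) q)) h))) u) w)
Step 7: (((((\f.(\g.(\h.(f (g h))))) q) u) ((p ((\f.(\g.(\h.(f (g h))))) q)) u)) w)
Step 8: ((((\g.(\h.(q (g h)))) u) ((p ((\f.(\g.(\h.(f (g h))))) q)) u)) w)
Step 9: (((\h.(q (u h))) ((p ((\f.(\g.(\h.(f (g h))))) q)) u)) w)
Step 10: ((q (u ((p ((\f.(\g.(\h.(f (g h))))) q)) u))) w)
Step 11: ((q (u ((p (\g.(\h.(q (g h))))) u))) w)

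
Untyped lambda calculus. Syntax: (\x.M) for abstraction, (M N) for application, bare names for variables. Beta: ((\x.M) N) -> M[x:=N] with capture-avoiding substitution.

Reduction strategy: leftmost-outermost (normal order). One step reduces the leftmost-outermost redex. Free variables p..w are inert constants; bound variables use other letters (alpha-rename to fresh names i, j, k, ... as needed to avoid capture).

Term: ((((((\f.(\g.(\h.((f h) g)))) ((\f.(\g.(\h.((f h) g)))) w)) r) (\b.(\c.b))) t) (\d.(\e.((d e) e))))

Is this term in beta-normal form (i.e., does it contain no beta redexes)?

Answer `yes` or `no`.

Term: ((((((\f.(\g.(\h.((f h) g)))) ((\f.(\g.(\h.((f h) g)))) w)) r) (\b.(\c.b))) t) (\d.(\e.((d e) e))))
Found 2 beta redex(es).

Answer: no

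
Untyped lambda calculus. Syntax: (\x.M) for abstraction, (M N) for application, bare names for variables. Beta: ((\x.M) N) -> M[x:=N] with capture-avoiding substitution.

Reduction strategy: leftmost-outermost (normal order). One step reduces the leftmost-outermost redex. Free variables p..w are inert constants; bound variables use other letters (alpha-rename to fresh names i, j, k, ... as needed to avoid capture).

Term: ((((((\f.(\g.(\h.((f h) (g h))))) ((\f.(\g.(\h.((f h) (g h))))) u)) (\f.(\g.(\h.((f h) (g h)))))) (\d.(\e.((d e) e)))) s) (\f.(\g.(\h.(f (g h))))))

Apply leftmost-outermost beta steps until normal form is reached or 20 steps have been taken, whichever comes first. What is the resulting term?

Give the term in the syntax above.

Answer: ((((u (\g.(\h.((h (g h)) (g h))))) (\e.((e (e e)) (e e)))) s) (\f.(\g.(\h.(f (g h))))))

Derivation:
Step 0: ((((((\f.(\g.(\h.((f h) (g h))))) ((\f.(\g.(\h.((f h) (g h))))) u)) (\f.(\g.(\h.((f h) (g h)))))) (\d.(\e.((d e) e)))) s) (\f.(\g.(\h.(f (g h))))))
Step 1: (((((\g.(\h.((((\f.(\g.(\h.((f h) (g h))))) u) h) (g h)))) (\f.(\g.(\h.((f h) (g h)))))) (\d.(\e.((d e) e)))) s) (\f.(\g.(\h.(f (g h))))))
Step 2: ((((\h.((((\f.(\g.(\h.((f h) (g h))))) u) h) ((\f.(\g.(\h.((f h) (g h))))) h))) (\d.(\e.((d e) e)))) s) (\f.(\g.(\h.(f (g h))))))
Step 3: ((((((\f.(\g.(\h.((f h) (g h))))) u) (\d.(\e.((d e) e)))) ((\f.(\g.(\h.((f h) (g h))))) (\d.(\e.((d e) e))))) s) (\f.(\g.(\h.(f (g h))))))
Step 4: (((((\g.(\h.((u h) (g h)))) (\d.(\e.((d e) e)))) ((\f.(\g.(\h.((f h) (g h))))) (\d.(\e.((d e) e))))) s) (\f.(\g.(\h.(f (g h))))))
Step 5: ((((\h.((u h) ((\d.(\e.((d e) e))) h))) ((\f.(\g.(\h.((f h) (g h))))) (\d.(\e.((d e) e))))) s) (\f.(\g.(\h.(f (g h))))))
Step 6: ((((u ((\f.(\g.(\h.((f h) (g h))))) (\d.(\e.((d e) e))))) ((\d.(\e.((d e) e))) ((\f.(\g.(\h.((f h) (g h))))) (\d.(\e.((d e) e)))))) s) (\f.(\g.(\h.(f (g h))))))
Step 7: ((((u (\g.(\h.(((\d.(\e.((d e) e))) h) (g h))))) ((\d.(\e.((d e) e))) ((\f.(\g.(\h.((f h) (g h))))) (\d.(\e.((d e) e)))))) s) (\f.(\g.(\h.(f (g h))))))
Step 8: ((((u (\g.(\h.((\e.((h e) e)) (g h))))) ((\d.(\e.((d e) e))) ((\f.(\g.(\h.((f h) (g h))))) (\d.(\e.((d e) e)))))) s) (\f.(\g.(\h.(f (g h))))))
Step 9: ((((u (\g.(\h.((h (g h)) (g h))))) ((\d.(\e.((d e) e))) ((\f.(\g.(\h.((f h) (g h))))) (\d.(\e.((d e) e)))))) s) (\f.(\g.(\h.(f (g h))))))
Step 10: ((((u (\g.(\h.((h (g h)) (g h))))) (\e.((((\f.(\g.(\h.((f h) (g h))))) (\d.(\e.((d e) e)))) e) e))) s) (\f.(\g.(\h.(f (g h))))))
Step 11: ((((u (\g.(\h.((h (g h)) (g h))))) (\e.(((\g.(\h.(((\d.(\e.((d e) e))) h) (g h)))) e) e))) s) (\f.(\g.(\h.(f (g h))))))
Step 12: ((((u (\g.(\h.((h (g h)) (g h))))) (\e.((\h.(((\d.(\e.((d e) e))) h) (e h))) e))) s) (\f.(\g.(\h.(f (g h))))))
Step 13: ((((u (\g.(\h.((h (g h)) (g h))))) (\e.(((\d.(\e.((d e) e))) e) (e e)))) s) (\f.(\g.(\h.(f (g h))))))
Step 14: ((((u (\g.(\h.((h (g h)) (g h))))) (\e.((\i.((e i) i)) (e e)))) s) (\f.(\g.(\h.(f (g h))))))
Step 15: ((((u (\g.(\h.((h (g h)) (g h))))) (\e.((e (e e)) (e e)))) s) (\f.(\g.(\h.(f (g h))))))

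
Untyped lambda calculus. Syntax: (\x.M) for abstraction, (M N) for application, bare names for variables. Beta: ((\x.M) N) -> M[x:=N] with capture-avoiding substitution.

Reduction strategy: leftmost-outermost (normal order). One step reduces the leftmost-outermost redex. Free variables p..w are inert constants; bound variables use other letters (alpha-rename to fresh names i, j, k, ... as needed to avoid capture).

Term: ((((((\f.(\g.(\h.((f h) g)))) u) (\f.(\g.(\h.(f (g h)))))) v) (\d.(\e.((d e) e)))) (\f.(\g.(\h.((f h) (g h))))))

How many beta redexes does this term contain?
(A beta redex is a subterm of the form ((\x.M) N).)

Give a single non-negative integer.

Answer: 1

Derivation:
Term: ((((((\f.(\g.(\h.((f h) g)))) u) (\f.(\g.(\h.(f (g h)))))) v) (\d.(\e.((d e) e)))) (\f.(\g.(\h.((f h) (g h))))))
  Redex: ((\f.(\g.(\h.((f h) g)))) u)
Total redexes: 1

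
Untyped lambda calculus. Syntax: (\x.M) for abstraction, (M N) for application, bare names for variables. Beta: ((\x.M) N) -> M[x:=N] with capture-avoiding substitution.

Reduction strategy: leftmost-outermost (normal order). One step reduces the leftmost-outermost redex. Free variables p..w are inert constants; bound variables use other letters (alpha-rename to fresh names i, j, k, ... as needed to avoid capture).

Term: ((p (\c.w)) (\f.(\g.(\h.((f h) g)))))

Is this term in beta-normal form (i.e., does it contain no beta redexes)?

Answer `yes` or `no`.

Answer: yes

Derivation:
Term: ((p (\c.w)) (\f.(\g.(\h.((f h) g)))))
No beta redexes found.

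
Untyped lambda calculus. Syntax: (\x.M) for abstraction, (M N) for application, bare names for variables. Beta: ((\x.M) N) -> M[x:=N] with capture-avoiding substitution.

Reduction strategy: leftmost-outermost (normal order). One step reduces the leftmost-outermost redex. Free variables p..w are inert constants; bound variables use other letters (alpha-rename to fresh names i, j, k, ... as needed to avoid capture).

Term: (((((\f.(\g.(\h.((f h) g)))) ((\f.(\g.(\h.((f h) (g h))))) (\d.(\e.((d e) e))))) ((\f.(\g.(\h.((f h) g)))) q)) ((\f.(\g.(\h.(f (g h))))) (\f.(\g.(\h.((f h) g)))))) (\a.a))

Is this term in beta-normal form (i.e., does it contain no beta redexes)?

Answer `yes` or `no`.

Term: (((((\f.(\g.(\h.((f h) g)))) ((\f.(\g.(\h.((f h) (g h))))) (\d.(\e.((d e) e))))) ((\f.(\g.(\h.((f h) g)))) q)) ((\f.(\g.(\h.(f (g h))))) (\f.(\g.(\h.((f h) g)))))) (\a.a))
Found 4 beta redex(es).

Answer: no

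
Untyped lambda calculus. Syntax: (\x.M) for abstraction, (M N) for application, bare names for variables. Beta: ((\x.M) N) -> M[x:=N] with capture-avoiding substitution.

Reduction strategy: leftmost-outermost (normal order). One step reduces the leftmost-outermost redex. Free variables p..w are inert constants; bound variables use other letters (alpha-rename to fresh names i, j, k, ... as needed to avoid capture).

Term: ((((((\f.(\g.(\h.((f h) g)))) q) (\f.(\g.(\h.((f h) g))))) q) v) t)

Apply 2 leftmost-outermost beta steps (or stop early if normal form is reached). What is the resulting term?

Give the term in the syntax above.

Step 0: ((((((\f.(\g.(\h.((f h) g)))) q) (\f.(\g.(\h.((f h) g))))) q) v) t)
Step 1: (((((\g.(\h.((q h) g))) (\f.(\g.(\h.((f h) g))))) q) v) t)
Step 2: ((((\h.((q h) (\f.(\g.(\h.((f h) g)))))) q) v) t)

Answer: ((((\h.((q h) (\f.(\g.(\h.((f h) g)))))) q) v) t)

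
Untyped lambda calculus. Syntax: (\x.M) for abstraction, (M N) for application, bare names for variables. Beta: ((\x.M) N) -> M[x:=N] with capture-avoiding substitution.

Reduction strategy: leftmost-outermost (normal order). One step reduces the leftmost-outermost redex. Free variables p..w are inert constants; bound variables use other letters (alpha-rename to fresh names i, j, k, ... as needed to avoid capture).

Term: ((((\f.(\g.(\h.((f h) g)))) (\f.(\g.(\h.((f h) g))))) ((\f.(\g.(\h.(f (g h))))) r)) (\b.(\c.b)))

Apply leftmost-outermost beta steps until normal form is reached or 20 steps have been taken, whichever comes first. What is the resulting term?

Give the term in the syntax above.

Step 0: ((((\f.(\g.(\h.((f h) g)))) (\f.(\g.(\h.((f h) g))))) ((\f.(\g.(\h.(f (g h))))) r)) (\b.(\c.b)))
Step 1: (((\g.(\h.(((\f.(\g.(\h.((f h) g)))) h) g))) ((\f.(\g.(\h.(f (g h))))) r)) (\b.(\c.b)))
Step 2: ((\h.(((\f.(\g.(\h.((f h) g)))) h) ((\f.(\g.(\h.(f (g h))))) r))) (\b.(\c.b)))
Step 3: (((\f.(\g.(\h.((f h) g)))) (\b.(\c.b))) ((\f.(\g.(\h.(f (g h))))) r))
Step 4: ((\g.(\h.(((\b.(\c.b)) h) g))) ((\f.(\g.(\h.(f (g h))))) r))
Step 5: (\h.(((\b.(\c.b)) h) ((\f.(\g.(\h.(f (g h))))) r)))
Step 6: (\h.((\c.h) ((\f.(\g.(\h.(f (g h))))) r)))
Step 7: (\h.h)

Answer: (\h.h)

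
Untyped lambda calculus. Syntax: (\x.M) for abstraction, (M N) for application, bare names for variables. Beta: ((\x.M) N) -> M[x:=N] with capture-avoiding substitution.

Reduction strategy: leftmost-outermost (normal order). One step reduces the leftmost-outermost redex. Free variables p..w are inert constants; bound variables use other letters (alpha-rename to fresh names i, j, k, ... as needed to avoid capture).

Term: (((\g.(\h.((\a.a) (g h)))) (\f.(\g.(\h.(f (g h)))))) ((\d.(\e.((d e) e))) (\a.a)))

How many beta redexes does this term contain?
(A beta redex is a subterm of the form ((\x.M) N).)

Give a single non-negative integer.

Answer: 3

Derivation:
Term: (((\g.(\h.((\a.a) (g h)))) (\f.(\g.(\h.(f (g h)))))) ((\d.(\e.((d e) e))) (\a.a)))
  Redex: ((\g.(\h.((\a.a) (g h)))) (\f.(\g.(\h.(f (g h))))))
  Redex: ((\a.a) (g h))
  Redex: ((\d.(\e.((d e) e))) (\a.a))
Total redexes: 3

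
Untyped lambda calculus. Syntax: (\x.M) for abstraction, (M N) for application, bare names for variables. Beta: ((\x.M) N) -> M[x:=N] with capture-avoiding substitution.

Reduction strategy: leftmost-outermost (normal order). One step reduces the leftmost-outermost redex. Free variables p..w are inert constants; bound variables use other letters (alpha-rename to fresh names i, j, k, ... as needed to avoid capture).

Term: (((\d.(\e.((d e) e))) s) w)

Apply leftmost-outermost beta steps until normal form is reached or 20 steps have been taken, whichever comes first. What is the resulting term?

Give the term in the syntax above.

Step 0: (((\d.(\e.((d e) e))) s) w)
Step 1: ((\e.((s e) e)) w)
Step 2: ((s w) w)

Answer: ((s w) w)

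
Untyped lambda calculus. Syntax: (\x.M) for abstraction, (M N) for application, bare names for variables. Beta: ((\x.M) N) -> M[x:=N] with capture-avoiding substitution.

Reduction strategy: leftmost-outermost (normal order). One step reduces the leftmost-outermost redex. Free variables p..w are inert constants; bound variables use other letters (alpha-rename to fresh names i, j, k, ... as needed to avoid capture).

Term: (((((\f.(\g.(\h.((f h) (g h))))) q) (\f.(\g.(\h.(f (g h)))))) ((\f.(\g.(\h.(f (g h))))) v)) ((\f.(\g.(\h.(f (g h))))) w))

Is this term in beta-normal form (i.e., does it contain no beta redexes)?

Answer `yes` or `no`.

Term: (((((\f.(\g.(\h.((f h) (g h))))) q) (\f.(\g.(\h.(f (g h)))))) ((\f.(\g.(\h.(f (g h))))) v)) ((\f.(\g.(\h.(f (g h))))) w))
Found 3 beta redex(es).

Answer: no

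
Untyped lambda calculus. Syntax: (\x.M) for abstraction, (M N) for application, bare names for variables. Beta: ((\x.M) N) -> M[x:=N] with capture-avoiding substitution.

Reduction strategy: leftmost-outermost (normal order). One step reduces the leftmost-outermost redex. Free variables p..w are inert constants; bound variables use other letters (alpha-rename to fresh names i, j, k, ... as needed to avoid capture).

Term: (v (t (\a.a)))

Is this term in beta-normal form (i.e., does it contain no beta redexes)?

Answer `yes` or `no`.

Term: (v (t (\a.a)))
No beta redexes found.

Answer: yes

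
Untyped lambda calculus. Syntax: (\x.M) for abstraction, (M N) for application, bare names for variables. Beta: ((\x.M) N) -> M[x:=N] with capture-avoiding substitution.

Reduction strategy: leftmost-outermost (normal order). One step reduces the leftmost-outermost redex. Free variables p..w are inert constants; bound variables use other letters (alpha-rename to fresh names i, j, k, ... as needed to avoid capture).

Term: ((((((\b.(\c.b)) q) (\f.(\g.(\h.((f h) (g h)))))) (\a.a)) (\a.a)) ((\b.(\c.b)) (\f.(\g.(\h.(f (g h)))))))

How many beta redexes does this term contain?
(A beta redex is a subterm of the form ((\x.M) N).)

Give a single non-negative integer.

Answer: 2

Derivation:
Term: ((((((\b.(\c.b)) q) (\f.(\g.(\h.((f h) (g h)))))) (\a.a)) (\a.a)) ((\b.(\c.b)) (\f.(\g.(\h.(f (g h)))))))
  Redex: ((\b.(\c.b)) q)
  Redex: ((\b.(\c.b)) (\f.(\g.(\h.(f (g h))))))
Total redexes: 2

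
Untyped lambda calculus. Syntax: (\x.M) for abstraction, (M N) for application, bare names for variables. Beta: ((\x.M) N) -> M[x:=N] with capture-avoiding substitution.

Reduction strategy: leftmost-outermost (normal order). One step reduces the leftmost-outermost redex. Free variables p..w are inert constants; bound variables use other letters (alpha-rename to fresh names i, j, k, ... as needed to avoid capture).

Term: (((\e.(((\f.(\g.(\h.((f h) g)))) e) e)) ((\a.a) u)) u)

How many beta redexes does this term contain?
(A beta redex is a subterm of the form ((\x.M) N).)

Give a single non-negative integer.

Answer: 3

Derivation:
Term: (((\e.(((\f.(\g.(\h.((f h) g)))) e) e)) ((\a.a) u)) u)
  Redex: ((\e.(((\f.(\g.(\h.((f h) g)))) e) e)) ((\a.a) u))
  Redex: ((\f.(\g.(\h.((f h) g)))) e)
  Redex: ((\a.a) u)
Total redexes: 3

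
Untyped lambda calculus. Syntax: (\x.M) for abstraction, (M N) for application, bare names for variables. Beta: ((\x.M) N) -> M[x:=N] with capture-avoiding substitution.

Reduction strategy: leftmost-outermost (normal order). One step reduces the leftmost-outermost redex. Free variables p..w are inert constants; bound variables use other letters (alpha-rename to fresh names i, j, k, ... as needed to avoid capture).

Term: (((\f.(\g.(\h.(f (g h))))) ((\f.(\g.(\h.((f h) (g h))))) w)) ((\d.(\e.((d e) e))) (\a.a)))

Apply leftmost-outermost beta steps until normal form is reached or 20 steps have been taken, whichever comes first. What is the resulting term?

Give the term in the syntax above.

Answer: (\h.(\i.((w i) ((h h) i))))

Derivation:
Step 0: (((\f.(\g.(\h.(f (g h))))) ((\f.(\g.(\h.((f h) (g h))))) w)) ((\d.(\e.((d e) e))) (\a.a)))
Step 1: ((\g.(\h.(((\f.(\g.(\h.((f h) (g h))))) w) (g h)))) ((\d.(\e.((d e) e))) (\a.a)))
Step 2: (\h.(((\f.(\g.(\h.((f h) (g h))))) w) (((\d.(\e.((d e) e))) (\a.a)) h)))
Step 3: (\h.((\g.(\h.((w h) (g h)))) (((\d.(\e.((d e) e))) (\a.a)) h)))
Step 4: (\h.(\i.((w i) ((((\d.(\e.((d e) e))) (\a.a)) h) i))))
Step 5: (\h.(\i.((w i) (((\e.(((\a.a) e) e)) h) i))))
Step 6: (\h.(\i.((w i) ((((\a.a) h) h) i))))
Step 7: (\h.(\i.((w i) ((h h) i))))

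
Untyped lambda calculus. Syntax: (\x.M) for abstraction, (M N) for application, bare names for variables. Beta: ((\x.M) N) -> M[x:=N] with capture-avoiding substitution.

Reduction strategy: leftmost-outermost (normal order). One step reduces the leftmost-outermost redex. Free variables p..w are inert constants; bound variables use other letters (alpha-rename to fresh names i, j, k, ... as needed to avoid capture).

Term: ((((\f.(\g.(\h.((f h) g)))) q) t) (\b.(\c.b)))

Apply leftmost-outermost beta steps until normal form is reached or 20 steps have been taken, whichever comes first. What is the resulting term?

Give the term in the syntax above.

Step 0: ((((\f.(\g.(\h.((f h) g)))) q) t) (\b.(\c.b)))
Step 1: (((\g.(\h.((q h) g))) t) (\b.(\c.b)))
Step 2: ((\h.((q h) t)) (\b.(\c.b)))
Step 3: ((q (\b.(\c.b))) t)

Answer: ((q (\b.(\c.b))) t)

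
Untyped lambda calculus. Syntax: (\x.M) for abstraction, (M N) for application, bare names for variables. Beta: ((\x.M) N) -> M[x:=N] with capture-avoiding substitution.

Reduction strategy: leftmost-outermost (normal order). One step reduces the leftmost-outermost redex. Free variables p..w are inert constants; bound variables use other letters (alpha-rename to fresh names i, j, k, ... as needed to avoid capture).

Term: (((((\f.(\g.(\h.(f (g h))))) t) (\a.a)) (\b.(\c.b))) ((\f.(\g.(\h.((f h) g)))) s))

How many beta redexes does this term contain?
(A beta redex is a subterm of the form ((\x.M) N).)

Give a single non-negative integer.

Answer: 2

Derivation:
Term: (((((\f.(\g.(\h.(f (g h))))) t) (\a.a)) (\b.(\c.b))) ((\f.(\g.(\h.((f h) g)))) s))
  Redex: ((\f.(\g.(\h.(f (g h))))) t)
  Redex: ((\f.(\g.(\h.((f h) g)))) s)
Total redexes: 2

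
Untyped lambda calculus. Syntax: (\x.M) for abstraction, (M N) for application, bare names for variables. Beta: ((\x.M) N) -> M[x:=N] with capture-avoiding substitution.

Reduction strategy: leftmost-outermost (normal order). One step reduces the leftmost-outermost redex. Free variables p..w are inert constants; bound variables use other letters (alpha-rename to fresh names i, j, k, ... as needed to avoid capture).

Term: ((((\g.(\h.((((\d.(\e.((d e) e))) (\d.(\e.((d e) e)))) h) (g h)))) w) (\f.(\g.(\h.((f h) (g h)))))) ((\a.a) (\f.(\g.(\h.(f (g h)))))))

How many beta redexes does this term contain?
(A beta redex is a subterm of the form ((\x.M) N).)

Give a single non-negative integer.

Answer: 3

Derivation:
Term: ((((\g.(\h.((((\d.(\e.((d e) e))) (\d.(\e.((d e) e)))) h) (g h)))) w) (\f.(\g.(\h.((f h) (g h)))))) ((\a.a) (\f.(\g.(\h.(f (g h)))))))
  Redex: ((\g.(\h.((((\d.(\e.((d e) e))) (\d.(\e.((d e) e)))) h) (g h)))) w)
  Redex: ((\d.(\e.((d e) e))) (\d.(\e.((d e) e))))
  Redex: ((\a.a) (\f.(\g.(\h.(f (g h))))))
Total redexes: 3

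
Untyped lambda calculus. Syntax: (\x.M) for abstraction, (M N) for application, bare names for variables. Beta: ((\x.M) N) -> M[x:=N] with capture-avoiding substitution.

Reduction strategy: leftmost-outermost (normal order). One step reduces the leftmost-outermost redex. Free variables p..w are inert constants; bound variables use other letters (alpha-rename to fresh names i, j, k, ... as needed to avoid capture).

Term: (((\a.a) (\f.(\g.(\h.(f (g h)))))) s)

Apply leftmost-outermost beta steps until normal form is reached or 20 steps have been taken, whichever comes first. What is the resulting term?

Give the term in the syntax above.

Step 0: (((\a.a) (\f.(\g.(\h.(f (g h)))))) s)
Step 1: ((\f.(\g.(\h.(f (g h))))) s)
Step 2: (\g.(\h.(s (g h))))

Answer: (\g.(\h.(s (g h))))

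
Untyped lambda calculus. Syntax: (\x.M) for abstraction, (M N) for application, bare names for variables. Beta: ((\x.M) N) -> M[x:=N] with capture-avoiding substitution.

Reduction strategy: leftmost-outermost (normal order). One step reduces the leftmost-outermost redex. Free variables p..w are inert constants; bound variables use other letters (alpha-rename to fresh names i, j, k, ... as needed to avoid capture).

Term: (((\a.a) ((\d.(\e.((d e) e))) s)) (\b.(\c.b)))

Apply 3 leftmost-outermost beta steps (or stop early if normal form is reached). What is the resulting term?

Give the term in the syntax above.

Step 0: (((\a.a) ((\d.(\e.((d e) e))) s)) (\b.(\c.b)))
Step 1: (((\d.(\e.((d e) e))) s) (\b.(\c.b)))
Step 2: ((\e.((s e) e)) (\b.(\c.b)))
Step 3: ((s (\b.(\c.b))) (\b.(\c.b)))

Answer: ((s (\b.(\c.b))) (\b.(\c.b)))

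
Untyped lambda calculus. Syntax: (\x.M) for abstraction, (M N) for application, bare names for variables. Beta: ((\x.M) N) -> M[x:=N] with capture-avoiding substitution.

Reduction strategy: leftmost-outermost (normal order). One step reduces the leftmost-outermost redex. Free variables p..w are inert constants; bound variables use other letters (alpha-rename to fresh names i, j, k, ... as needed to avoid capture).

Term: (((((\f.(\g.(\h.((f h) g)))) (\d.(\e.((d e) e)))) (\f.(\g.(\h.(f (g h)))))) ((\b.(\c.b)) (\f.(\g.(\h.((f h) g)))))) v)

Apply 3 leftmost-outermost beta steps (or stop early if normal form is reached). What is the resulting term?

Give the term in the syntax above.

Step 0: (((((\f.(\g.(\h.((f h) g)))) (\d.(\e.((d e) e)))) (\f.(\g.(\h.(f (g h)))))) ((\b.(\c.b)) (\f.(\g.(\h.((f h) g)))))) v)
Step 1: ((((\g.(\h.(((\d.(\e.((d e) e))) h) g))) (\f.(\g.(\h.(f (g h)))))) ((\b.(\c.b)) (\f.(\g.(\h.((f h) g)))))) v)
Step 2: (((\h.(((\d.(\e.((d e) e))) h) (\f.(\g.(\h.(f (g h))))))) ((\b.(\c.b)) (\f.(\g.(\h.((f h) g)))))) v)
Step 3: ((((\d.(\e.((d e) e))) ((\b.(\c.b)) (\f.(\g.(\h.((f h) g)))))) (\f.(\g.(\h.(f (g h)))))) v)

Answer: ((((\d.(\e.((d e) e))) ((\b.(\c.b)) (\f.(\g.(\h.((f h) g)))))) (\f.(\g.(\h.(f (g h)))))) v)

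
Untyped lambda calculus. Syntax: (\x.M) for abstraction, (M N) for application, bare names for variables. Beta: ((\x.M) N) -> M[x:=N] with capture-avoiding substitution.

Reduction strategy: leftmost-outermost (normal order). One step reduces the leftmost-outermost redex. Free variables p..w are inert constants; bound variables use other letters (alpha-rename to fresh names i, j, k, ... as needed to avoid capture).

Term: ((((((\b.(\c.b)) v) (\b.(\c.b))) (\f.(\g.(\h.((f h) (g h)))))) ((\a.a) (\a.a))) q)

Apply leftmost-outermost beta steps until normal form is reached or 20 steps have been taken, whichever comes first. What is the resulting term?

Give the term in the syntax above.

Step 0: ((((((\b.(\c.b)) v) (\b.(\c.b))) (\f.(\g.(\h.((f h) (g h)))))) ((\a.a) (\a.a))) q)
Step 1: (((((\c.v) (\b.(\c.b))) (\f.(\g.(\h.((f h) (g h)))))) ((\a.a) (\a.a))) q)
Step 2: (((v (\f.(\g.(\h.((f h) (g h)))))) ((\a.a) (\a.a))) q)
Step 3: (((v (\f.(\g.(\h.((f h) (g h)))))) (\a.a)) q)

Answer: (((v (\f.(\g.(\h.((f h) (g h)))))) (\a.a)) q)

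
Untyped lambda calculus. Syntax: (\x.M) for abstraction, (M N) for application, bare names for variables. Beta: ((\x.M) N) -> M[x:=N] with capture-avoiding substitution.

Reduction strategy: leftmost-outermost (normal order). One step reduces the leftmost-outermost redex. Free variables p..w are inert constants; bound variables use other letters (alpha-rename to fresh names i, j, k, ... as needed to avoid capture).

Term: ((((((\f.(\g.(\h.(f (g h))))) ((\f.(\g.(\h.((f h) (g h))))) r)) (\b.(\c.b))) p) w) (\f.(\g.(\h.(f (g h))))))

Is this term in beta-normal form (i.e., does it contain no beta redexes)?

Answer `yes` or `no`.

Answer: no

Derivation:
Term: ((((((\f.(\g.(\h.(f (g h))))) ((\f.(\g.(\h.((f h) (g h))))) r)) (\b.(\c.b))) p) w) (\f.(\g.(\h.(f (g h))))))
Found 2 beta redex(es).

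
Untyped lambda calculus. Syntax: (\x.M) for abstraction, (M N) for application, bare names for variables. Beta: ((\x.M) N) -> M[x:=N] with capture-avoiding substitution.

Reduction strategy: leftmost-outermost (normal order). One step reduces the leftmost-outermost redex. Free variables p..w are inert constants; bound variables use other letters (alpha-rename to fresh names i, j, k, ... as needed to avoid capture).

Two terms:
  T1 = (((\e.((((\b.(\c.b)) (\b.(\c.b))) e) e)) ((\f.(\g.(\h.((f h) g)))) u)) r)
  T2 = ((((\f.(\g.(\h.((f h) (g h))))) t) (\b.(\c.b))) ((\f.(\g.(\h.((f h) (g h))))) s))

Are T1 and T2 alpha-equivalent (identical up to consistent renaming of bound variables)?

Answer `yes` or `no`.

Term 1: (((\e.((((\b.(\c.b)) (\b.(\c.b))) e) e)) ((\f.(\g.(\h.((f h) g)))) u)) r)
Term 2: ((((\f.(\g.(\h.((f h) (g h))))) t) (\b.(\c.b))) ((\f.(\g.(\h.((f h) (g h))))) s))
Alpha-equivalence: compare structure up to binder renaming.
Result: False

Answer: no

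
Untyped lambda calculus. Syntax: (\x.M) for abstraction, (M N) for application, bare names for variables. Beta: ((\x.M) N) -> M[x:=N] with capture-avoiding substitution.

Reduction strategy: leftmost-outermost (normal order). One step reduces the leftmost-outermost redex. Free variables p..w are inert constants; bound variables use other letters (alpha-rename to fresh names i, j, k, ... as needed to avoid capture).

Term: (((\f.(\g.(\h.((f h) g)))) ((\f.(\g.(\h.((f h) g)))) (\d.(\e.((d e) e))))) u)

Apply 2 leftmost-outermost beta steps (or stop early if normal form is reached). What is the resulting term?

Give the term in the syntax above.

Answer: (\h.((((\f.(\g.(\h.((f h) g)))) (\d.(\e.((d e) e)))) h) u))

Derivation:
Step 0: (((\f.(\g.(\h.((f h) g)))) ((\f.(\g.(\h.((f h) g)))) (\d.(\e.((d e) e))))) u)
Step 1: ((\g.(\h.((((\f.(\g.(\h.((f h) g)))) (\d.(\e.((d e) e)))) h) g))) u)
Step 2: (\h.((((\f.(\g.(\h.((f h) g)))) (\d.(\e.((d e) e)))) h) u))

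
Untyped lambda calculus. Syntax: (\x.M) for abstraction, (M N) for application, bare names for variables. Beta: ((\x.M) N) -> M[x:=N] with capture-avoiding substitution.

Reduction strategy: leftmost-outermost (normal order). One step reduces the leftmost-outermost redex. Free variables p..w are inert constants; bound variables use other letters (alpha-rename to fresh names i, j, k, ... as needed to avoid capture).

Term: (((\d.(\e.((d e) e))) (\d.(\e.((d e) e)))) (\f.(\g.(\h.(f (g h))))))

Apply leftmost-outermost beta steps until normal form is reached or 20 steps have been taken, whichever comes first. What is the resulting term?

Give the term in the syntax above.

Step 0: (((\d.(\e.((d e) e))) (\d.(\e.((d e) e)))) (\f.(\g.(\h.(f (g h))))))
Step 1: ((\e.(((\d.(\e.((d e) e))) e) e)) (\f.(\g.(\h.(f (g h))))))
Step 2: (((\d.(\e.((d e) e))) (\f.(\g.(\h.(f (g h)))))) (\f.(\g.(\h.(f (g h))))))
Step 3: ((\e.(((\f.(\g.(\h.(f (g h))))) e) e)) (\f.(\g.(\h.(f (g h))))))
Step 4: (((\f.(\g.(\h.(f (g h))))) (\f.(\g.(\h.(f (g h)))))) (\f.(\g.(\h.(f (g h))))))
Step 5: ((\g.(\h.((\f.(\g.(\h.(f (g h))))) (g h)))) (\f.(\g.(\h.(f (g h))))))
Step 6: (\h.((\f.(\g.(\h.(f (g h))))) ((\f.(\g.(\h.(f (g h))))) h)))
Step 7: (\h.(\g.(\i.(((\f.(\g.(\h.(f (g h))))) h) (g i)))))
Step 8: (\h.(\g.(\i.((\g.(\i.(h (g i)))) (g i)))))
Step 9: (\h.(\g.(\i.(\j.(h ((g i) j))))))

Answer: (\h.(\g.(\i.(\j.(h ((g i) j))))))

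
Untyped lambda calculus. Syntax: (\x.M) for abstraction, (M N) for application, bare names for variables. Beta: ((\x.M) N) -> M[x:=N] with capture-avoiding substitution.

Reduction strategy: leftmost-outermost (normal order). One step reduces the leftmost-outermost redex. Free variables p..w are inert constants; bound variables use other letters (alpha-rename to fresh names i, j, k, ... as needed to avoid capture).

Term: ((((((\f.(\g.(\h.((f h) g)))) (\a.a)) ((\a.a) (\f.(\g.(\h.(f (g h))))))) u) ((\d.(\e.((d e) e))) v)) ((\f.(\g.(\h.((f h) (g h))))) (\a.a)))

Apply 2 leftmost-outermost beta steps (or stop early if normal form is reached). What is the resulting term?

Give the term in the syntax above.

Answer: ((((\h.(((\a.a) h) ((\a.a) (\f.(\g.(\h.(f (g h)))))))) u) ((\d.(\e.((d e) e))) v)) ((\f.(\g.(\h.((f h) (g h))))) (\a.a)))

Derivation:
Step 0: ((((((\f.(\g.(\h.((f h) g)))) (\a.a)) ((\a.a) (\f.(\g.(\h.(f (g h))))))) u) ((\d.(\e.((d e) e))) v)) ((\f.(\g.(\h.((f h) (g h))))) (\a.a)))
Step 1: (((((\g.(\h.(((\a.a) h) g))) ((\a.a) (\f.(\g.(\h.(f (g h))))))) u) ((\d.(\e.((d e) e))) v)) ((\f.(\g.(\h.((f h) (g h))))) (\a.a)))
Step 2: ((((\h.(((\a.a) h) ((\a.a) (\f.(\g.(\h.(f (g h)))))))) u) ((\d.(\e.((d e) e))) v)) ((\f.(\g.(\h.((f h) (g h))))) (\a.a)))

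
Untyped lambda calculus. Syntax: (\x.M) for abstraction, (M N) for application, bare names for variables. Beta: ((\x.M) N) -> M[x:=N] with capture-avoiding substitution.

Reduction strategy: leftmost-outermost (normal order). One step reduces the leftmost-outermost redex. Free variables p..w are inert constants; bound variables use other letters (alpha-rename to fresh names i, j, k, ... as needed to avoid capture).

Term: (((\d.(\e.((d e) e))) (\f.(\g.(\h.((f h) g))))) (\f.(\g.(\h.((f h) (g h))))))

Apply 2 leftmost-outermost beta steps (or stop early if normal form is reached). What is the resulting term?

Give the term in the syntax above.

Answer: (((\f.(\g.(\h.((f h) g)))) (\f.(\g.(\h.((f h) (g h)))))) (\f.(\g.(\h.((f h) (g h))))))

Derivation:
Step 0: (((\d.(\e.((d e) e))) (\f.(\g.(\h.((f h) g))))) (\f.(\g.(\h.((f h) (g h))))))
Step 1: ((\e.(((\f.(\g.(\h.((f h) g)))) e) e)) (\f.(\g.(\h.((f h) (g h))))))
Step 2: (((\f.(\g.(\h.((f h) g)))) (\f.(\g.(\h.((f h) (g h)))))) (\f.(\g.(\h.((f h) (g h))))))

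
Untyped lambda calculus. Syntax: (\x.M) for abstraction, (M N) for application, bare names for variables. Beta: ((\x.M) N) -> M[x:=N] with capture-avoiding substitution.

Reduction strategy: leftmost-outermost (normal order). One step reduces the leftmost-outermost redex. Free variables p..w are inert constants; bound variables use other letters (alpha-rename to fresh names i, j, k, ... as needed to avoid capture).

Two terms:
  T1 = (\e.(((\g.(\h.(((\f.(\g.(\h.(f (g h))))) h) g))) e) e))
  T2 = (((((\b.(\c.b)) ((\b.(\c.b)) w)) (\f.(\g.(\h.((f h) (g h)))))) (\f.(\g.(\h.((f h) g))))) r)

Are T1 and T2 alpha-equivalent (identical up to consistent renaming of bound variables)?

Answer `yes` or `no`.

Term 1: (\e.(((\g.(\h.(((\f.(\g.(\h.(f (g h))))) h) g))) e) e))
Term 2: (((((\b.(\c.b)) ((\b.(\c.b)) w)) (\f.(\g.(\h.((f h) (g h)))))) (\f.(\g.(\h.((f h) g))))) r)
Alpha-equivalence: compare structure up to binder renaming.
Result: False

Answer: no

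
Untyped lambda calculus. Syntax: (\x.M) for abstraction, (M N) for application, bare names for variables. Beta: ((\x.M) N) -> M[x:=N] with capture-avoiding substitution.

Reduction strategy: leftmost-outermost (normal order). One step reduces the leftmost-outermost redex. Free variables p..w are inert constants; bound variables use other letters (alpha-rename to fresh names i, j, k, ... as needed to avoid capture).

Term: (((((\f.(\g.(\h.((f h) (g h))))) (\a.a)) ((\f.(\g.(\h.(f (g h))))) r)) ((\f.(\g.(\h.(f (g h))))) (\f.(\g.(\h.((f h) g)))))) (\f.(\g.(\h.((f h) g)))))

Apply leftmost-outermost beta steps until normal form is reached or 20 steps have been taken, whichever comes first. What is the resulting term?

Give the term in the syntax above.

Answer: (\g.(\h.(((r (\h.(\g.(\i.((h g) i))))) h) g)))

Derivation:
Step 0: (((((\f.(\g.(\h.((f h) (g h))))) (\a.a)) ((\f.(\g.(\h.(f (g h))))) r)) ((\f.(\g.(\h.(f (g h))))) (\f.(\g.(\h.((f h) g)))))) (\f.(\g.(\h.((f h) g)))))
Step 1: ((((\g.(\h.(((\a.a) h) (g h)))) ((\f.(\g.(\h.(f (g h))))) r)) ((\f.(\g.(\h.(f (g h))))) (\f.(\g.(\h.((f h) g)))))) (\f.(\g.(\h.((f h) g)))))
Step 2: (((\h.(((\a.a) h) (((\f.(\g.(\h.(f (g h))))) r) h))) ((\f.(\g.(\h.(f (g h))))) (\f.(\g.(\h.((f h) g)))))) (\f.(\g.(\h.((f h) g)))))
Step 3: ((((\a.a) ((\f.(\g.(\h.(f (g h))))) (\f.(\g.(\h.((f h) g)))))) (((\f.(\g.(\h.(f (g h))))) r) ((\f.(\g.(\h.(f (g h))))) (\f.(\g.(\h.((f h) g))))))) (\f.(\g.(\h.((f h) g)))))
Step 4: ((((\f.(\g.(\h.(f (g h))))) (\f.(\g.(\h.((f h) g))))) (((\f.(\g.(\h.(f (g h))))) r) ((\f.(\g.(\h.(f (g h))))) (\f.(\g.(\h.((f h) g))))))) (\f.(\g.(\h.((f h) g)))))
Step 5: (((\g.(\h.((\f.(\g.(\h.((f h) g)))) (g h)))) (((\f.(\g.(\h.(f (g h))))) r) ((\f.(\g.(\h.(f (g h))))) (\f.(\g.(\h.((f h) g))))))) (\f.(\g.(\h.((f h) g)))))
Step 6: ((\h.((\f.(\g.(\h.((f h) g)))) ((((\f.(\g.(\h.(f (g h))))) r) ((\f.(\g.(\h.(f (g h))))) (\f.(\g.(\h.((f h) g)))))) h))) (\f.(\g.(\h.((f h) g)))))
Step 7: ((\f.(\g.(\h.((f h) g)))) ((((\f.(\g.(\h.(f (g h))))) r) ((\f.(\g.(\h.(f (g h))))) (\f.(\g.(\h.((f h) g)))))) (\f.(\g.(\h.((f h) g))))))
Step 8: (\g.(\h.((((((\f.(\g.(\h.(f (g h))))) r) ((\f.(\g.(\h.(f (g h))))) (\f.(\g.(\h.((f h) g)))))) (\f.(\g.(\h.((f h) g))))) h) g)))
Step 9: (\g.(\h.(((((\g.(\h.(r (g h)))) ((\f.(\g.(\h.(f (g h))))) (\f.(\g.(\h.((f h) g)))))) (\f.(\g.(\h.((f h) g))))) h) g)))
Step 10: (\g.(\h.((((\h.(r (((\f.(\g.(\h.(f (g h))))) (\f.(\g.(\h.((f h) g))))) h))) (\f.(\g.(\h.((f h) g))))) h) g)))
Step 11: (\g.(\h.(((r (((\f.(\g.(\h.(f (g h))))) (\f.(\g.(\h.((f h) g))))) (\f.(\g.(\h.((f h) g)))))) h) g)))
Step 12: (\g.(\h.(((r ((\g.(\h.((\f.(\g.(\h.((f h) g)))) (g h)))) (\f.(\g.(\h.((f h) g)))))) h) g)))
Step 13: (\g.(\h.(((r (\h.((\f.(\g.(\h.((f h) g)))) ((\f.(\g.(\h.((f h) g)))) h)))) h) g)))
Step 14: (\g.(\h.(((r (\h.(\g.(\i.((((\f.(\g.(\h.((f h) g)))) h) i) g))))) h) g)))
Step 15: (\g.(\h.(((r (\h.(\g.(\i.(((\g.(\i.((h i) g))) i) g))))) h) g)))
Step 16: (\g.(\h.(((r (\h.(\g.(\i.((\j.((h j) i)) g))))) h) g)))
Step 17: (\g.(\h.(((r (\h.(\g.(\i.((h g) i))))) h) g)))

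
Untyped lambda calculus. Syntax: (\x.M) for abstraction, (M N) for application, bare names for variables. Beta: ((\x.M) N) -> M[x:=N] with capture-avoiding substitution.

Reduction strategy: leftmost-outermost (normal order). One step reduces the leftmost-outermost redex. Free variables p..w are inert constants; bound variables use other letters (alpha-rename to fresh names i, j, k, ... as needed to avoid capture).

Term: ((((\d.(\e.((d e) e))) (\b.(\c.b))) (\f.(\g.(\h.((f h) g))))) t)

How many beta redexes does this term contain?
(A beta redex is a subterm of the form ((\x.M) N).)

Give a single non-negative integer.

Answer: 1

Derivation:
Term: ((((\d.(\e.((d e) e))) (\b.(\c.b))) (\f.(\g.(\h.((f h) g))))) t)
  Redex: ((\d.(\e.((d e) e))) (\b.(\c.b)))
Total redexes: 1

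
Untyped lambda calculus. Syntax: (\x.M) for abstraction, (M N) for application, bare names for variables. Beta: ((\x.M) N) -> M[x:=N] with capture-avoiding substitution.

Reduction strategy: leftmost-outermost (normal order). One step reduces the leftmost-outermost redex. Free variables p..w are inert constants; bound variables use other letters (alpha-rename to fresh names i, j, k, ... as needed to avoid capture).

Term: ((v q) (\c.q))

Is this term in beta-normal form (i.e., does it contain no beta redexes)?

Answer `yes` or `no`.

Term: ((v q) (\c.q))
No beta redexes found.

Answer: yes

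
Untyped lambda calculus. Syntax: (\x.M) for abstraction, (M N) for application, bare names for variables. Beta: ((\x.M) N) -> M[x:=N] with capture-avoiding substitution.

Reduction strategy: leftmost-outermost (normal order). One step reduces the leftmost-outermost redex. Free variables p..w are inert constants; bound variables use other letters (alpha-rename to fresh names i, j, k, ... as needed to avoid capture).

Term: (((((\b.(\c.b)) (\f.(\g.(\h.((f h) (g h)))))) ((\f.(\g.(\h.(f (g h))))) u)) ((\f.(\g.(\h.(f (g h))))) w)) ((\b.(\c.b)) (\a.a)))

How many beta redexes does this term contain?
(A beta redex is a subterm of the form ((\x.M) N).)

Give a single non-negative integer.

Term: (((((\b.(\c.b)) (\f.(\g.(\h.((f h) (g h)))))) ((\f.(\g.(\h.(f (g h))))) u)) ((\f.(\g.(\h.(f (g h))))) w)) ((\b.(\c.b)) (\a.a)))
  Redex: ((\b.(\c.b)) (\f.(\g.(\h.((f h) (g h))))))
  Redex: ((\f.(\g.(\h.(f (g h))))) u)
  Redex: ((\f.(\g.(\h.(f (g h))))) w)
  Redex: ((\b.(\c.b)) (\a.a))
Total redexes: 4

Answer: 4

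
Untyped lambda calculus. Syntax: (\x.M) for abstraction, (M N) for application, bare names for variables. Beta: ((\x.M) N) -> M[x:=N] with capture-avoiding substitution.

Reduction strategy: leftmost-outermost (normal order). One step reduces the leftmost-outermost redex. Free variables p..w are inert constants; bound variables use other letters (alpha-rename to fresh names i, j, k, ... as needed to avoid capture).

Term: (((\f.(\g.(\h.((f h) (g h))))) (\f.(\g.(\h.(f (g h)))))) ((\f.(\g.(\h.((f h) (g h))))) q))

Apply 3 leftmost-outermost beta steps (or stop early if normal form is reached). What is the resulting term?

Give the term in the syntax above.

Answer: (\h.((\g.(\i.(h (g i)))) (((\f.(\g.(\h.((f h) (g h))))) q) h)))

Derivation:
Step 0: (((\f.(\g.(\h.((f h) (g h))))) (\f.(\g.(\h.(f (g h)))))) ((\f.(\g.(\h.((f h) (g h))))) q))
Step 1: ((\g.(\h.(((\f.(\g.(\h.(f (g h))))) h) (g h)))) ((\f.(\g.(\h.((f h) (g h))))) q))
Step 2: (\h.(((\f.(\g.(\h.(f (g h))))) h) (((\f.(\g.(\h.((f h) (g h))))) q) h)))
Step 3: (\h.((\g.(\i.(h (g i)))) (((\f.(\g.(\h.((f h) (g h))))) q) h)))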